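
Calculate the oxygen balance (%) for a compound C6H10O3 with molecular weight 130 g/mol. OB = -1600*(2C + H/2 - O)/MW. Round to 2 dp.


OB = -1600 * (2C + H/2 - O) / MW
Inner = 2*6 + 10/2 - 3 = 14.00
OB = -1600 * 14.00 / 130 = -172.31%


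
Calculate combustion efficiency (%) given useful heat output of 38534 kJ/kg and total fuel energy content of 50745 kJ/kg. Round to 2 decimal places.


Efficiency = (Q_useful / Q_fuel) * 100
Efficiency = (38534 / 50745) * 100
Efficiency = 0.7594 * 100 = 75.94%


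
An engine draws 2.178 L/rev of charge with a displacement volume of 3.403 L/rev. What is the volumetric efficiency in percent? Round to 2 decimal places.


eta_v = (V_actual / V_disp) * 100
Ratio = 2.178 / 3.403 = 0.6400
eta_v = 0.6400 * 100 = 64.00%


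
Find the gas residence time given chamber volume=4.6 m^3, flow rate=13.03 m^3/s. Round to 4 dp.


tau = V / Q_flow
tau = 4.6 / 13.03 = 0.3530 s


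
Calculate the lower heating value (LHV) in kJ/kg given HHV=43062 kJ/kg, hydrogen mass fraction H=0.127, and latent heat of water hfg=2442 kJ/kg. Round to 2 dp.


LHV = HHV - hfg * 9 * H
Water correction = 2442 * 9 * 0.127 = 2791.206 kJ/kg
LHV = 43062 - 2791.206 = 40270.79 kJ/kg


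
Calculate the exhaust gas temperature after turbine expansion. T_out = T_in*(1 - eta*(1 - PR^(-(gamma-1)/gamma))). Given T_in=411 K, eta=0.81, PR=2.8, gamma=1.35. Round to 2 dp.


T_out = T_in * (1 - eta * (1 - PR^(-(gamma-1)/gamma)))
Exponent = -(1.35-1)/1.35 = -0.25925926
PR^exp = 2.8^(-0.25925926) = 0.76572026
Factor = 1 - 0.81*(1 - 0.76572026) = 0.81023341
T_out = 411 * 0.81023341 = 333.01 K


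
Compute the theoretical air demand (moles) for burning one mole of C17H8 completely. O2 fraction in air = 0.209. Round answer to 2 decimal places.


Balanced combustion: C17H8 + 19 O2 -> 17 CO2 + 4 H2O
O2 needed = C + H/4 = 17 + 8/4 = 19.00 moles
Air moles = O2 / 0.209 = 19.00 / 0.209 = 90.91 moles air


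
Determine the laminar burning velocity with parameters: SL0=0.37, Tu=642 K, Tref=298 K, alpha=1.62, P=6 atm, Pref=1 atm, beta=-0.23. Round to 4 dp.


SL = SL0 * (Tu/Tref)^alpha * (P/Pref)^beta
T ratio = 642/298 = 2.15436242
(T ratio)^alpha = 2.15436242^1.62 = 3.467180
(P/Pref)^beta = 6^(-0.23) = 0.662255
SL = 0.37 * 3.467180 * 0.662255 = 0.8496 m/s


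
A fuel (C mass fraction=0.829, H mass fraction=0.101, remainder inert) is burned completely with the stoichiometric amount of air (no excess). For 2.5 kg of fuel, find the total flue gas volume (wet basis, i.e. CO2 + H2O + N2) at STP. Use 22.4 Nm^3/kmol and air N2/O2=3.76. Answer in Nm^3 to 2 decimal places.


Per kg fuel: CO2 = (C/12 kmol)*22.4 = (0.829/12)*22.4 = 1.54747 Nm^3
Per kg fuel: H2O = (H/2 kmol)*22.4 = (0.101/2)*22.4 = 1.13120 Nm^3
O2 needed per kg fuel = C/12 + H/4 = 0.829/12 + 0.101/4 = 0.09433333 kmol
Per kg fuel: N2 = O2*3.76*22.4 = 0.09433333*3.76*22.4 = 7.94513 Nm^3
Total per kg = 1.54747 + 1.13120 + 7.94513 = 10.62380 Nm^3
Total = 10.62380 * 2.5 = 26.56 Nm^3


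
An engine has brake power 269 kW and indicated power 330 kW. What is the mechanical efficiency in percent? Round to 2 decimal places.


eta_mech = (BP / IP) * 100
Ratio = 269 / 330 = 0.8152
eta_mech = 0.8152 * 100 = 81.52%


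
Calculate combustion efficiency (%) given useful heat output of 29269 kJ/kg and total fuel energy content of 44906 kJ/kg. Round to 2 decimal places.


Efficiency = (Q_useful / Q_fuel) * 100
Efficiency = (29269 / 44906) * 100
Efficiency = 0.6518 * 100 = 65.18%


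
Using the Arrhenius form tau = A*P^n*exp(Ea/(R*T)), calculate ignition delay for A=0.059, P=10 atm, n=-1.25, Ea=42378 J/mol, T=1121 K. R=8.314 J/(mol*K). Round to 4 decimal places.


tau = A * P^n * exp(Ea/(R*T))
P^n = 10^(-1.25) = 0.05623413
Ea/(R*T) = 42378/(8.314*1121) = 4.546999
exp(Ea/(R*T)) = 94.348808
tau = 0.059 * 0.05623413 * 94.348808 = 0.3130 ms


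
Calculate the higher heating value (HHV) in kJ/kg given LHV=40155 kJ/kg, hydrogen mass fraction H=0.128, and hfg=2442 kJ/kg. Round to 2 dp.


HHV = LHV + hfg * 9 * H
Water addition = 2442 * 9 * 0.128 = 2813.184 kJ/kg
HHV = 40155 + 2813.184 = 42968.18 kJ/kg


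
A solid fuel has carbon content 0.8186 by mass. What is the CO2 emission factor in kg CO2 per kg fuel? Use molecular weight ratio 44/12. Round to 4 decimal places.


EF = C_frac * (M_CO2 / M_C)
EF = 0.8186 * (44/12)
EF = 0.8186 * 3.666667 = 3.0015 kg_CO2/kg_fuel


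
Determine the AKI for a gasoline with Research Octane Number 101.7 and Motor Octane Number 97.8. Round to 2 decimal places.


AKI = (RON + MON) / 2
AKI = (101.7 + 97.8) / 2
AKI = 199.5 / 2 = 99.75


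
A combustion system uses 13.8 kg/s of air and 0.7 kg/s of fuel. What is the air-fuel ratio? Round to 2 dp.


AFR = m_air / m_fuel
AFR = 13.8 / 0.7 = 19.71


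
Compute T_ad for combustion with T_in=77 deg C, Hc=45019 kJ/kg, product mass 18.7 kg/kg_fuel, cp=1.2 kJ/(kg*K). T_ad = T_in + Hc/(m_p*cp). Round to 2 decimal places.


T_ad = T_in + Hc / (m_p * cp)
Denominator = 18.7 * 1.2 = 22.4400
Temperature rise = 45019 / 22.4400 = 2006.19 K
T_ad = 77 + 2006.19 = 2083.19 deg C


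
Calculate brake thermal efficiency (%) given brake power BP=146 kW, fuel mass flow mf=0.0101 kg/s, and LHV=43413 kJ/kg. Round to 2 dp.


eta_BTE = (BP / (mf * LHV)) * 100
Denominator = 0.0101 * 43413 = 438.4713 kW
eta_BTE = (146 / 438.4713) * 100 = 33.30%


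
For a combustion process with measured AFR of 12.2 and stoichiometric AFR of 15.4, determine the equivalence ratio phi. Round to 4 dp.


phi = AFR_stoich / AFR_actual
phi = 15.4 / 12.2 = 1.2623


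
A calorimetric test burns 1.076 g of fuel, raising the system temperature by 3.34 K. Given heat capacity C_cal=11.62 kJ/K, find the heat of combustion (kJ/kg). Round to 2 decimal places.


Hc = C_cal * delta_T / m_fuel
Q_released = 11.62 * 3.34 = 38.8108 kJ
m_fuel = 1.076 g = 1.076/1000 kg = 0.001076 kg
Hc = 38.8108 / 0.001076 = 36069.52 kJ/kg


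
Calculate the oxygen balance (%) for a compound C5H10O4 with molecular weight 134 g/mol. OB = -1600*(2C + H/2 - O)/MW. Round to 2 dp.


OB = -1600 * (2C + H/2 - O) / MW
Inner = 2*5 + 10/2 - 4 = 11.00
OB = -1600 * 11.00 / 134 = -131.34%


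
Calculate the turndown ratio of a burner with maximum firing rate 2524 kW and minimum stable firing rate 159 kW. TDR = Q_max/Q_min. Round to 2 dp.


TDR = Q_max / Q_min
TDR = 2524 / 159 = 15.87


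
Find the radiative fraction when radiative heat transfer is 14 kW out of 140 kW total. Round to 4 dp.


f_rad = Q_rad / Q_total
f_rad = 14 / 140 = 0.1000


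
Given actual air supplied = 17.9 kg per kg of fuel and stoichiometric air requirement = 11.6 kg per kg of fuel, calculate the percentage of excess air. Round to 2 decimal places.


Excess air = actual - stoichiometric = 17.9 - 11.6 = 6.30 kg/kg fuel
Excess air % = (excess / stoich) * 100 = (6.30 / 11.6) * 100 = 54.31%


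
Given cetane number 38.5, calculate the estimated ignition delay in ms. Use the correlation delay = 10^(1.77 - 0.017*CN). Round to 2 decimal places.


delay = 10^(1.77 - 0.017*CN)
Exponent = 1.77 - 0.017*38.5 = 1.1155
delay = 10^1.1155 = 13.05 ms


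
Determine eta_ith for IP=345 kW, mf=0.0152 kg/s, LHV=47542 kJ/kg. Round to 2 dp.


eta_ith = (IP / (mf * LHV)) * 100
Denominator = 0.0152 * 47542 = 722.6384 kW
eta_ith = (345 / 722.6384) * 100 = 47.74%


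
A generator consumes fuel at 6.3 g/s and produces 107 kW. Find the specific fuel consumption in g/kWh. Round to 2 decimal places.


SFC = (mf / BP) * 3600
Rate = 6.3 / 107 = 0.058879 g/(s*kW)
SFC = 0.058879 * 3600 = 211.96 g/kWh


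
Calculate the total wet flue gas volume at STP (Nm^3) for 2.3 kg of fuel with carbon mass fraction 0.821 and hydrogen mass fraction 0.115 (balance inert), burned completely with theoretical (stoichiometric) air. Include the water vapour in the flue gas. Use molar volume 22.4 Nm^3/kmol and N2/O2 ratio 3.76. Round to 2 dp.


Per kg fuel: CO2 = (C/12 kmol)*22.4 = (0.821/12)*22.4 = 1.53253 Nm^3
Per kg fuel: H2O = (H/2 kmol)*22.4 = (0.115/2)*22.4 = 1.28800 Nm^3
O2 needed per kg fuel = C/12 + H/4 = 0.821/12 + 0.115/4 = 0.09716667 kmol
Per kg fuel: N2 = O2*3.76*22.4 = 0.09716667*3.76*22.4 = 8.18377 Nm^3
Total per kg = 1.53253 + 1.28800 + 8.18377 = 11.00430 Nm^3
Total = 11.00430 * 2.3 = 25.31 Nm^3


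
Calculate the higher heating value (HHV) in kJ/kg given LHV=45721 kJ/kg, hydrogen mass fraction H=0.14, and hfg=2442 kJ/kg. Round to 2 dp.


HHV = LHV + hfg * 9 * H
Water addition = 2442 * 9 * 0.14 = 3076.920 kJ/kg
HHV = 45721 + 3076.920 = 48797.92 kJ/kg


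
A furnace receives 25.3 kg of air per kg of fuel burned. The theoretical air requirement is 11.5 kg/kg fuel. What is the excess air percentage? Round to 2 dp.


Excess air = actual - stoichiometric = 25.3 - 11.5 = 13.80 kg/kg fuel
Excess air % = (excess / stoich) * 100 = (13.80 / 11.5) * 100 = 120.00%


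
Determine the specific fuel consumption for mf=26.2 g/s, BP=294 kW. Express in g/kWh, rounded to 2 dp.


SFC = (mf / BP) * 3600
Rate = 26.2 / 294 = 0.089116 g/(s*kW)
SFC = 0.089116 * 3600 = 320.82 g/kWh


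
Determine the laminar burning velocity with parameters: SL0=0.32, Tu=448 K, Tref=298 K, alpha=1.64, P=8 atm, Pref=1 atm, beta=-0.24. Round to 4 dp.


SL = SL0 * (Tu/Tref)^alpha * (P/Pref)^beta
T ratio = 448/298 = 1.50335570
(T ratio)^alpha = 1.50335570^1.64 = 1.951557
(P/Pref)^beta = 8^(-0.24) = 0.607097
SL = 0.32 * 1.951557 * 0.607097 = 0.3791 m/s


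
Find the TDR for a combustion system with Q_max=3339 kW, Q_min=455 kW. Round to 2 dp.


TDR = Q_max / Q_min
TDR = 3339 / 455 = 7.34


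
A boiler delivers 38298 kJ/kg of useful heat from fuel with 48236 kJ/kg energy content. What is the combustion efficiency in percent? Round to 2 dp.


Efficiency = (Q_useful / Q_fuel) * 100
Efficiency = (38298 / 48236) * 100
Efficiency = 0.7940 * 100 = 79.40%


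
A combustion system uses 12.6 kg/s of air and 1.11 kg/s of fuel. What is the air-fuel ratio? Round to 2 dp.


AFR = m_air / m_fuel
AFR = 12.6 / 1.11 = 11.35


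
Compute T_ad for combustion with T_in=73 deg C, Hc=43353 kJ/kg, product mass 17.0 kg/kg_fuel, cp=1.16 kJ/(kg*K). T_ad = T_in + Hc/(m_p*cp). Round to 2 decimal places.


T_ad = T_in + Hc / (m_p * cp)
Denominator = 17.0 * 1.16 = 19.7200
Temperature rise = 43353 / 19.7200 = 2198.43 K
T_ad = 73 + 2198.43 = 2271.43 deg C


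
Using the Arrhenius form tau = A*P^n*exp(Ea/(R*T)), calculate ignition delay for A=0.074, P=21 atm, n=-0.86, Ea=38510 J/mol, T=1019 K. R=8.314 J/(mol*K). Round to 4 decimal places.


tau = A * P^n * exp(Ea/(R*T))
P^n = 21^(-0.86) = 0.07292751
Ea/(R*T) = 38510/(8.314*1019) = 4.545580
exp(Ea/(R*T)) = 94.215065
tau = 0.074 * 0.07292751 * 94.215065 = 0.5084 ms


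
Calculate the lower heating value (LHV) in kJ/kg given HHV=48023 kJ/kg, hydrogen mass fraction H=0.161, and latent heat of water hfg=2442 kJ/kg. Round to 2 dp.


LHV = HHV - hfg * 9 * H
Water correction = 2442 * 9 * 0.161 = 3538.458 kJ/kg
LHV = 48023 - 3538.458 = 44484.54 kJ/kg


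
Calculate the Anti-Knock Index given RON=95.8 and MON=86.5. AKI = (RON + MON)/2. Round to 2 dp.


AKI = (RON + MON) / 2
AKI = (95.8 + 86.5) / 2
AKI = 182.3 / 2 = 91.15


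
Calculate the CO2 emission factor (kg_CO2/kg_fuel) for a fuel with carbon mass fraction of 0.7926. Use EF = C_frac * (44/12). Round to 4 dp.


EF = C_frac * (M_CO2 / M_C)
EF = 0.7926 * (44/12)
EF = 0.7926 * 3.666667 = 2.9062 kg_CO2/kg_fuel


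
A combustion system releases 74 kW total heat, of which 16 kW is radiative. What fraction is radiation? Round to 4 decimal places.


f_rad = Q_rad / Q_total
f_rad = 16 / 74 = 0.2162


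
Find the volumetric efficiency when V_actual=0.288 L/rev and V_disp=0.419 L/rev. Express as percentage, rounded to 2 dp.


eta_v = (V_actual / V_disp) * 100
Ratio = 0.288 / 0.419 = 0.6874
eta_v = 0.6874 * 100 = 68.74%


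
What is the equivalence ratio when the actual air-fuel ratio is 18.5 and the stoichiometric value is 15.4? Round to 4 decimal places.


phi = AFR_stoich / AFR_actual
phi = 15.4 / 18.5 = 0.8324


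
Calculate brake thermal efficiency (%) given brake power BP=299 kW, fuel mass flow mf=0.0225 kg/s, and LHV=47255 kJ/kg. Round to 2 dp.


eta_BTE = (BP / (mf * LHV)) * 100
Denominator = 0.0225 * 47255 = 1063.2375 kW
eta_BTE = (299 / 1063.2375) * 100 = 28.12%


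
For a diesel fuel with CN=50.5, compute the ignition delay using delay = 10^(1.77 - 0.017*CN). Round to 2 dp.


delay = 10^(1.77 - 0.017*CN)
Exponent = 1.77 - 0.017*50.5 = 0.9115
delay = 10^0.9115 = 8.16 ms


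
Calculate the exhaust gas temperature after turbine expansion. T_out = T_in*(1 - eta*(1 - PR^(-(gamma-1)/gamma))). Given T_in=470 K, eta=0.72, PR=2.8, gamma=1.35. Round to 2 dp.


T_out = T_in * (1 - eta * (1 - PR^(-(gamma-1)/gamma)))
Exponent = -(1.35-1)/1.35 = -0.25925926
PR^exp = 2.8^(-0.25925926) = 0.76572026
Factor = 1 - 0.72*(1 - 0.76572026) = 0.83131859
T_out = 470 * 0.83131859 = 390.72 K


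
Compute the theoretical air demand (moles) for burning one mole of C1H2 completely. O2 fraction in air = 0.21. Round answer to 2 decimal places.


Balanced combustion: C1H2 + 1.5 O2 -> 1 CO2 + 1 H2O
O2 needed = C + H/4 = 1 + 2/4 = 1.50 moles
Air moles = O2 / 0.21 = 1.50 / 0.21 = 7.14 moles air


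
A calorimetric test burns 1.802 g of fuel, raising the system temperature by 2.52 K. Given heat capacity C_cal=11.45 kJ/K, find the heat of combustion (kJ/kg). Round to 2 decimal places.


Hc = C_cal * delta_T / m_fuel
Q_released = 11.45 * 2.52 = 28.8540 kJ
m_fuel = 1.802 g = 1.802/1000 kg = 0.001802 kg
Hc = 28.8540 / 0.001802 = 16012.21 kJ/kg


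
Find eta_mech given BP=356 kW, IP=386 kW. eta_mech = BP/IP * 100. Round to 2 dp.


eta_mech = (BP / IP) * 100
Ratio = 356 / 386 = 0.9223
eta_mech = 0.9223 * 100 = 92.23%


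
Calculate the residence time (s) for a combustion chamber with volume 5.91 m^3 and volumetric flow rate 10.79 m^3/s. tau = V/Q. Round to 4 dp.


tau = V / Q_flow
tau = 5.91 / 10.79 = 0.5477 s


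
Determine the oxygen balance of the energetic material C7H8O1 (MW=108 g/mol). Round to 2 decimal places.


OB = -1600 * (2C + H/2 - O) / MW
Inner = 2*7 + 8/2 - 1 = 17.00
OB = -1600 * 17.00 / 108 = -251.85%


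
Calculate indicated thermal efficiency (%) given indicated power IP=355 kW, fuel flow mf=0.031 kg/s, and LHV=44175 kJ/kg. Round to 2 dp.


eta_ith = (IP / (mf * LHV)) * 100
Denominator = 0.031 * 44175 = 1369.4250 kW
eta_ith = (355 / 1369.4250) * 100 = 25.92%


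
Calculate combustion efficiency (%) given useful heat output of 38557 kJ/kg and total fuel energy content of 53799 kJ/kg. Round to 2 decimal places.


Efficiency = (Q_useful / Q_fuel) * 100
Efficiency = (38557 / 53799) * 100
Efficiency = 0.7167 * 100 = 71.67%


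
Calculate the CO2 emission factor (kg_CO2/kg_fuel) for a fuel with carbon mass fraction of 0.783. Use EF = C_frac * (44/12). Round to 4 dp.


EF = C_frac * (M_CO2 / M_C)
EF = 0.783 * (44/12)
EF = 0.783 * 3.666667 = 2.8710 kg_CO2/kg_fuel


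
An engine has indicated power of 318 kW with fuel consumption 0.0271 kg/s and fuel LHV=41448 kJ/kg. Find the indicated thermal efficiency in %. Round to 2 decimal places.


eta_ith = (IP / (mf * LHV)) * 100
Denominator = 0.0271 * 41448 = 1123.2408 kW
eta_ith = (318 / 1123.2408) * 100 = 28.31%


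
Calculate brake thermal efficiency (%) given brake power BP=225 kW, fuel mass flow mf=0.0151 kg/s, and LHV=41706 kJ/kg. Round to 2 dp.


eta_BTE = (BP / (mf * LHV)) * 100
Denominator = 0.0151 * 41706 = 629.7606 kW
eta_BTE = (225 / 629.7606) * 100 = 35.73%


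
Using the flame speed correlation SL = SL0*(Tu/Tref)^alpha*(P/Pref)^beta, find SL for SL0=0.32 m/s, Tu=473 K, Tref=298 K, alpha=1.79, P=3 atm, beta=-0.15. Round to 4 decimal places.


SL = SL0 * (Tu/Tref)^alpha * (P/Pref)^beta
T ratio = 473/298 = 1.58724832
(T ratio)^alpha = 1.58724832^1.79 = 2.286411
(P/Pref)^beta = 3^(-0.15) = 0.848070
SL = 0.32 * 2.286411 * 0.848070 = 0.6205 m/s


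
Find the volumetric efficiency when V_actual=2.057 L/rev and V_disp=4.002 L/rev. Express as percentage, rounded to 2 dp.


eta_v = (V_actual / V_disp) * 100
Ratio = 2.057 / 4.002 = 0.5140
eta_v = 0.5140 * 100 = 51.40%


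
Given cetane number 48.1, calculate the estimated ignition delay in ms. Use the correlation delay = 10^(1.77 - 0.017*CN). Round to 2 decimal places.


delay = 10^(1.77 - 0.017*CN)
Exponent = 1.77 - 0.017*48.1 = 0.9523
delay = 10^0.9523 = 8.96 ms


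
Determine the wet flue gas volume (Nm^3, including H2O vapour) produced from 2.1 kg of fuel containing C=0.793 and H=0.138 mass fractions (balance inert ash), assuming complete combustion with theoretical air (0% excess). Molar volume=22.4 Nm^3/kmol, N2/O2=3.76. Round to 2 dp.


Per kg fuel: CO2 = (C/12 kmol)*22.4 = (0.793/12)*22.4 = 1.48027 Nm^3
Per kg fuel: H2O = (H/2 kmol)*22.4 = (0.138/2)*22.4 = 1.54560 Nm^3
O2 needed per kg fuel = C/12 + H/4 = 0.793/12 + 0.138/4 = 0.10058333 kmol
Per kg fuel: N2 = O2*3.76*22.4 = 0.10058333*3.76*22.4 = 8.47153 Nm^3
Total per kg = 1.48027 + 1.54560 + 8.47153 = 11.49740 Nm^3
Total = 11.49740 * 2.1 = 24.14 Nm^3


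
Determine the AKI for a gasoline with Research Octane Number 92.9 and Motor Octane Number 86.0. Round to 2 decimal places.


AKI = (RON + MON) / 2
AKI = (92.9 + 86.0) / 2
AKI = 178.9 / 2 = 89.45


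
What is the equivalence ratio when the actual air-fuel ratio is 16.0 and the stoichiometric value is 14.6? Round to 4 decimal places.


phi = AFR_stoich / AFR_actual
phi = 14.6 / 16.0 = 0.9125


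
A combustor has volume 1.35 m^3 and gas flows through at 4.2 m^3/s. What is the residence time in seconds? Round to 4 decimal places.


tau = V / Q_flow
tau = 1.35 / 4.2 = 0.3214 s


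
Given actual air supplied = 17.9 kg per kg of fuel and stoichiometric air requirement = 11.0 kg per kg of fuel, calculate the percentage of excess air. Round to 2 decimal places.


Excess air = actual - stoichiometric = 17.9 - 11.0 = 6.90 kg/kg fuel
Excess air % = (excess / stoich) * 100 = (6.90 / 11.0) * 100 = 62.73%


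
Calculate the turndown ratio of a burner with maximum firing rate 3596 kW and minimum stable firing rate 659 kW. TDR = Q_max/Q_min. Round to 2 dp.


TDR = Q_max / Q_min
TDR = 3596 / 659 = 5.46


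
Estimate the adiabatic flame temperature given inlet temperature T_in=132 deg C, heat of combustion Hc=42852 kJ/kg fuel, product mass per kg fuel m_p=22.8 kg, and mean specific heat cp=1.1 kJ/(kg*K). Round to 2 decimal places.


T_ad = T_in + Hc / (m_p * cp)
Denominator = 22.8 * 1.1 = 25.0800
Temperature rise = 42852 / 25.0800 = 1708.61 K
T_ad = 132 + 1708.61 = 1840.61 deg C


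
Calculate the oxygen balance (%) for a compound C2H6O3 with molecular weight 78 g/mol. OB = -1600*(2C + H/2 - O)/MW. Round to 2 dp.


OB = -1600 * (2C + H/2 - O) / MW
Inner = 2*2 + 6/2 - 3 = 4.00
OB = -1600 * 4.00 / 78 = -82.05%


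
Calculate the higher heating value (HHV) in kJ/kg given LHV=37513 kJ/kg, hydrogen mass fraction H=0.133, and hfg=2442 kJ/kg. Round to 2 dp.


HHV = LHV + hfg * 9 * H
Water addition = 2442 * 9 * 0.133 = 2923.074 kJ/kg
HHV = 37513 + 2923.074 = 40436.07 kJ/kg


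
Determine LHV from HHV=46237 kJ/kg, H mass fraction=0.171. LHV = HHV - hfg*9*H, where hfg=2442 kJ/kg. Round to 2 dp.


LHV = HHV - hfg * 9 * H
Water correction = 2442 * 9 * 0.171 = 3758.238 kJ/kg
LHV = 46237 - 3758.238 = 42478.76 kJ/kg


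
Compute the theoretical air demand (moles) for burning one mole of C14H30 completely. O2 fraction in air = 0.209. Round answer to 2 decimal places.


Balanced combustion: C14H30 + 21.5 O2 -> 14 CO2 + 15 H2O
O2 needed = C + H/4 = 14 + 30/4 = 21.50 moles
Air moles = O2 / 0.209 = 21.50 / 0.209 = 102.87 moles air


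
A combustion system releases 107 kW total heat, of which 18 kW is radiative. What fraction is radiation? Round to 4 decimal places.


f_rad = Q_rad / Q_total
f_rad = 18 / 107 = 0.1682


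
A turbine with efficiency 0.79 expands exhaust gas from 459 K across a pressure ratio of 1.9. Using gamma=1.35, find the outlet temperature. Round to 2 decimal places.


T_out = T_in * (1 - eta * (1 - PR^(-(gamma-1)/gamma)))
Exponent = -(1.35-1)/1.35 = -0.25925926
PR^exp = 1.9^(-0.25925926) = 0.84670193
Factor = 1 - 0.79*(1 - 0.84670193) = 0.87889452
T_out = 459 * 0.87889452 = 403.41 K


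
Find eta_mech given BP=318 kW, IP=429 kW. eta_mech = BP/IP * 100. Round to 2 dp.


eta_mech = (BP / IP) * 100
Ratio = 318 / 429 = 0.7413
eta_mech = 0.7413 * 100 = 74.13%


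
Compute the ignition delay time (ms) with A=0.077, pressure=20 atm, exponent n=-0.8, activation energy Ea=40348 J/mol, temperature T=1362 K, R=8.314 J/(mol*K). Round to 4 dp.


tau = A * P^n * exp(Ea/(R*T))
P^n = 20^(-0.8) = 0.09102821
Ea/(R*T) = 40348/(8.314*1362) = 3.563156
exp(Ea/(R*T)) = 35.274361
tau = 0.077 * 0.09102821 * 35.274361 = 0.2472 ms


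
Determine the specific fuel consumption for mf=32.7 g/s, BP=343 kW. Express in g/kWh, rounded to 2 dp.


SFC = (mf / BP) * 3600
Rate = 32.7 / 343 = 0.095335 g/(s*kW)
SFC = 0.095335 * 3600 = 343.21 g/kWh


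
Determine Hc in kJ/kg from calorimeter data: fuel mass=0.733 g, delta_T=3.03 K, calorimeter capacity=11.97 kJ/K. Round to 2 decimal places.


Hc = C_cal * delta_T / m_fuel
Q_released = 11.97 * 3.03 = 36.2691 kJ
m_fuel = 0.733 g = 0.733/1000 kg = 0.000733 kg
Hc = 36.2691 / 0.000733 = 49480.35 kJ/kg


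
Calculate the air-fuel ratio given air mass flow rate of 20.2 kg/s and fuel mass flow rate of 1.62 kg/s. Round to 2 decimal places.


AFR = m_air / m_fuel
AFR = 20.2 / 1.62 = 12.47


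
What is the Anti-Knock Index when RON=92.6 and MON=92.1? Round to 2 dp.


AKI = (RON + MON) / 2
AKI = (92.6 + 92.1) / 2
AKI = 184.7 / 2 = 92.35


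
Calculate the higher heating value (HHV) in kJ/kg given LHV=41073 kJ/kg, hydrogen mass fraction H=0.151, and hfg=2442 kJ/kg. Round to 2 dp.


HHV = LHV + hfg * 9 * H
Water addition = 2442 * 9 * 0.151 = 3318.678 kJ/kg
HHV = 41073 + 3318.678 = 44391.68 kJ/kg


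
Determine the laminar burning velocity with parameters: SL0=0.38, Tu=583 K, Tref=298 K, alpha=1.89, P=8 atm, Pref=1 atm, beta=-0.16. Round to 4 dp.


SL = SL0 * (Tu/Tref)^alpha * (P/Pref)^beta
T ratio = 583/298 = 1.95637584
(T ratio)^alpha = 1.95637584^1.89 = 3.555043
(P/Pref)^beta = 8^(-0.16) = 0.716978
SL = 0.38 * 3.555043 * 0.716978 = 0.9686 m/s


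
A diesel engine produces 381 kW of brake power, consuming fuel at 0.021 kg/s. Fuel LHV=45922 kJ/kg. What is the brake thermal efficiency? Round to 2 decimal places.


eta_BTE = (BP / (mf * LHV)) * 100
Denominator = 0.021 * 45922 = 964.3620 kW
eta_BTE = (381 / 964.3620) * 100 = 39.51%


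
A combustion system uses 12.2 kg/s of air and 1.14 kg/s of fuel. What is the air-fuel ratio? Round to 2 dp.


AFR = m_air / m_fuel
AFR = 12.2 / 1.14 = 10.70


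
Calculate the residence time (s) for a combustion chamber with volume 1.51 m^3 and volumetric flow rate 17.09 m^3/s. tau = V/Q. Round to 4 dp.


tau = V / Q_flow
tau = 1.51 / 17.09 = 0.0884 s


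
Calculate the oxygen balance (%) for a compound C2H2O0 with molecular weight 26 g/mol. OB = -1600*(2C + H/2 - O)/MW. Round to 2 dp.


OB = -1600 * (2C + H/2 - O) / MW
Inner = 2*2 + 2/2 - 0 = 5.00
OB = -1600 * 5.00 / 26 = -307.69%


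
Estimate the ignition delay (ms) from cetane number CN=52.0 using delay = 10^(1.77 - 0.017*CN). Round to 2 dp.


delay = 10^(1.77 - 0.017*CN)
Exponent = 1.77 - 0.017*52.0 = 0.8860
delay = 10^0.8860 = 7.69 ms


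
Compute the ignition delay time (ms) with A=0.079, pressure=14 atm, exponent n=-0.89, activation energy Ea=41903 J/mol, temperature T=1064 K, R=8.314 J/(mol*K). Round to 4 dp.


tau = A * P^n * exp(Ea/(R*T))
P^n = 14^(-0.89) = 0.09548740
Ea/(R*T) = 41903/(8.314*1064) = 4.736892
exp(Ea/(R*T)) = 114.079075
tau = 0.079 * 0.09548740 * 114.079075 = 0.8606 ms


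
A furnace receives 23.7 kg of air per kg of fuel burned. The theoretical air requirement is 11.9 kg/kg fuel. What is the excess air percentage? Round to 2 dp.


Excess air = actual - stoichiometric = 23.7 - 11.9 = 11.80 kg/kg fuel
Excess air % = (excess / stoich) * 100 = (11.80 / 11.9) * 100 = 99.16%


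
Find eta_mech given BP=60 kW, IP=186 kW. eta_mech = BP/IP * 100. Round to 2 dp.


eta_mech = (BP / IP) * 100
Ratio = 60 / 186 = 0.3226
eta_mech = 0.3226 * 100 = 32.26%


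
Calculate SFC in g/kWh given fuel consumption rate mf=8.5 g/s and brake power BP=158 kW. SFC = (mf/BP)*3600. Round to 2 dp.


SFC = (mf / BP) * 3600
Rate = 8.5 / 158 = 0.053797 g/(s*kW)
SFC = 0.053797 * 3600 = 193.67 g/kWh


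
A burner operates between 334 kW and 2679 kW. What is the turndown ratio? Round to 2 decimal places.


TDR = Q_max / Q_min
TDR = 2679 / 334 = 8.02


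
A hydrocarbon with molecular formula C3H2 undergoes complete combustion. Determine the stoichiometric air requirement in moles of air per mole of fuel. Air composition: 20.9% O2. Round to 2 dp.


Balanced combustion: C3H2 + 3.5 O2 -> 3 CO2 + 1 H2O
O2 needed = C + H/4 = 3 + 2/4 = 3.50 moles
Air moles = O2 / 0.209 = 3.50 / 0.209 = 16.75 moles air


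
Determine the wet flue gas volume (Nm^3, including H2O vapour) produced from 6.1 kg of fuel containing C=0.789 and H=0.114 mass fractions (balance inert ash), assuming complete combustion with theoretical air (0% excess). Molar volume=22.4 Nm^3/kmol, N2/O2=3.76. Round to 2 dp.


Per kg fuel: CO2 = (C/12 kmol)*22.4 = (0.789/12)*22.4 = 1.47280 Nm^3
Per kg fuel: H2O = (H/2 kmol)*22.4 = (0.114/2)*22.4 = 1.27680 Nm^3
O2 needed per kg fuel = C/12 + H/4 = 0.789/12 + 0.114/4 = 0.09425000 kmol
Per kg fuel: N2 = O2*3.76*22.4 = 0.09425000*3.76*22.4 = 7.93811 Nm^3
Total per kg = 1.47280 + 1.27680 + 7.93811 = 10.68771 Nm^3
Total = 10.68771 * 6.1 = 65.20 Nm^3


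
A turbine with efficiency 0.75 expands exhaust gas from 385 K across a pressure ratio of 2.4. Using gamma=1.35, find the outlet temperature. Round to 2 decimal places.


T_out = T_in * (1 - eta * (1 - PR^(-(gamma-1)/gamma)))
Exponent = -(1.35-1)/1.35 = -0.25925926
PR^exp = 2.4^(-0.25925926) = 0.79694200
Factor = 1 - 0.75*(1 - 0.79694200) = 0.84770650
T_out = 385 * 0.84770650 = 326.37 K


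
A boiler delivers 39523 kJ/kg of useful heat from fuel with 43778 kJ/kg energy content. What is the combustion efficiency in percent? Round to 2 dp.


Efficiency = (Q_useful / Q_fuel) * 100
Efficiency = (39523 / 43778) * 100
Efficiency = 0.9028 * 100 = 90.28%


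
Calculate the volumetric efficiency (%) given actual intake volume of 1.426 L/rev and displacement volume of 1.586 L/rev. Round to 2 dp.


eta_v = (V_actual / V_disp) * 100
Ratio = 1.426 / 1.586 = 0.8991
eta_v = 0.8991 * 100 = 89.91%


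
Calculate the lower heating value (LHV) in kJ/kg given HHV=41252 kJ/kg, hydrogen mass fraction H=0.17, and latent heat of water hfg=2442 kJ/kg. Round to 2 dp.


LHV = HHV - hfg * 9 * H
Water correction = 2442 * 9 * 0.17 = 3736.260 kJ/kg
LHV = 41252 - 3736.260 = 37515.74 kJ/kg


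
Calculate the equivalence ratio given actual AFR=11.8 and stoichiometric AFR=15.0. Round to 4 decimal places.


phi = AFR_stoich / AFR_actual
phi = 15.0 / 11.8 = 1.2712


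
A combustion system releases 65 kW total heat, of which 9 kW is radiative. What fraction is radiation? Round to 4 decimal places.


f_rad = Q_rad / Q_total
f_rad = 9 / 65 = 0.1385


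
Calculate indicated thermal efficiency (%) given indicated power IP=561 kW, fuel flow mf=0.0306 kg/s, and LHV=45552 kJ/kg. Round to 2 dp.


eta_ith = (IP / (mf * LHV)) * 100
Denominator = 0.0306 * 45552 = 1393.8912 kW
eta_ith = (561 / 1393.8912) * 100 = 40.25%


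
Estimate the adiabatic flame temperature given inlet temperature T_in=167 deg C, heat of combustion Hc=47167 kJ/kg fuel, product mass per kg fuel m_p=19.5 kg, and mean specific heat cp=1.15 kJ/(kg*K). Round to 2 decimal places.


T_ad = T_in + Hc / (m_p * cp)
Denominator = 19.5 * 1.15 = 22.4250
Temperature rise = 47167 / 22.4250 = 2103.32 K
T_ad = 167 + 2103.32 = 2270.32 deg C


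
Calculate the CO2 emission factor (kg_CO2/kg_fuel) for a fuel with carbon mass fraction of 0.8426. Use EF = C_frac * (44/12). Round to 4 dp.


EF = C_frac * (M_CO2 / M_C)
EF = 0.8426 * (44/12)
EF = 0.8426 * 3.666667 = 3.0895 kg_CO2/kg_fuel


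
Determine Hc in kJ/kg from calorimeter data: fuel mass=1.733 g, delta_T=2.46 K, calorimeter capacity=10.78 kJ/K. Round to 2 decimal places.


Hc = C_cal * delta_T / m_fuel
Q_released = 10.78 * 2.46 = 26.5188 kJ
m_fuel = 1.733 g = 1.733/1000 kg = 0.001733 kg
Hc = 26.5188 / 0.001733 = 15302.25 kJ/kg


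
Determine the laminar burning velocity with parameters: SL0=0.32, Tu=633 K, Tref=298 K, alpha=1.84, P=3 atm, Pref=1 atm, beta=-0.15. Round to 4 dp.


SL = SL0 * (Tu/Tref)^alpha * (P/Pref)^beta
T ratio = 633/298 = 2.12416107
(T ratio)^alpha = 2.12416107^1.84 = 3.999677
(P/Pref)^beta = 3^(-0.15) = 0.848070
SL = 0.32 * 3.999677 * 0.848070 = 1.0854 m/s


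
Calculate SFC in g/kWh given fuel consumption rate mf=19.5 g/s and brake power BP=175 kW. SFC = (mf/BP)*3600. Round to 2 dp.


SFC = (mf / BP) * 3600
Rate = 19.5 / 175 = 0.111429 g/(s*kW)
SFC = 0.111429 * 3600 = 401.14 g/kWh


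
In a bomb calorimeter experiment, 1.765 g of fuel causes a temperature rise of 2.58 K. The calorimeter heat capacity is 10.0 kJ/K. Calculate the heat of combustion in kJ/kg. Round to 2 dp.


Hc = C_cal * delta_T / m_fuel
Q_released = 10.0 * 2.58 = 25.8000 kJ
m_fuel = 1.765 g = 1.765/1000 kg = 0.001765 kg
Hc = 25.8000 / 0.001765 = 14617.56 kJ/kg


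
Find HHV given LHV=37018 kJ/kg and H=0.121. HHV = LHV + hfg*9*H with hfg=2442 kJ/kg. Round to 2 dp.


HHV = LHV + hfg * 9 * H
Water addition = 2442 * 9 * 0.121 = 2659.338 kJ/kg
HHV = 37018 + 2659.338 = 39677.34 kJ/kg


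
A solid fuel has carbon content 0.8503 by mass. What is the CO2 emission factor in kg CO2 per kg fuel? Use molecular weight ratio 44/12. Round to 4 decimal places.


EF = C_frac * (M_CO2 / M_C)
EF = 0.8503 * (44/12)
EF = 0.8503 * 3.666667 = 3.1178 kg_CO2/kg_fuel


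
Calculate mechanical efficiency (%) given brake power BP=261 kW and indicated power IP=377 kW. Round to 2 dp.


eta_mech = (BP / IP) * 100
Ratio = 261 / 377 = 0.6923
eta_mech = 0.6923 * 100 = 69.23%


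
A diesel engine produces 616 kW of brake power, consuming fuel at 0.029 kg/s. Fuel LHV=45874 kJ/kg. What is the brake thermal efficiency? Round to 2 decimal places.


eta_BTE = (BP / (mf * LHV)) * 100
Denominator = 0.029 * 45874 = 1330.3460 kW
eta_BTE = (616 / 1330.3460) * 100 = 46.30%


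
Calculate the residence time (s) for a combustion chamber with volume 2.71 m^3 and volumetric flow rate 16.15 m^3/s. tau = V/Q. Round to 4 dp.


tau = V / Q_flow
tau = 2.71 / 16.15 = 0.1678 s


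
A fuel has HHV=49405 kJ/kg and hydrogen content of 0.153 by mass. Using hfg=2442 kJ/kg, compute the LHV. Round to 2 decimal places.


LHV = HHV - hfg * 9 * H
Water correction = 2442 * 9 * 0.153 = 3362.634 kJ/kg
LHV = 49405 - 3362.634 = 46042.37 kJ/kg


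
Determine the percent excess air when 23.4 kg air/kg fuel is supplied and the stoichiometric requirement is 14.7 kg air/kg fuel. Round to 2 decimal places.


Excess air = actual - stoichiometric = 23.4 - 14.7 = 8.70 kg/kg fuel
Excess air % = (excess / stoich) * 100 = (8.70 / 14.7) * 100 = 59.18%


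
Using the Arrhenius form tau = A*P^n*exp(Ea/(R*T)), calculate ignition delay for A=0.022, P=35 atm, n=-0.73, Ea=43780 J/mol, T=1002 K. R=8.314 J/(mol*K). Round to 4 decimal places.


tau = A * P^n * exp(Ea/(R*T))
P^n = 35^(-0.73) = 0.07461572
Ea/(R*T) = 43780/(8.314*1002) = 5.255306
exp(Ea/(R*T)) = 191.580116
tau = 0.022 * 0.07461572 * 191.580116 = 0.3145 ms


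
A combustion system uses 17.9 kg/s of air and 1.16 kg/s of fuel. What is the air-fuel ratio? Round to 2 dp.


AFR = m_air / m_fuel
AFR = 17.9 / 1.16 = 15.43


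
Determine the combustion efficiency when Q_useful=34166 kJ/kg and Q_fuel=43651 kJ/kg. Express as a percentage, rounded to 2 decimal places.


Efficiency = (Q_useful / Q_fuel) * 100
Efficiency = (34166 / 43651) * 100
Efficiency = 0.7827 * 100 = 78.27%


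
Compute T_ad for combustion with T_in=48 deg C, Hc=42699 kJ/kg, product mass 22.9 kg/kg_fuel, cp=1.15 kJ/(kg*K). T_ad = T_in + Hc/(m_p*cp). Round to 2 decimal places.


T_ad = T_in + Hc / (m_p * cp)
Denominator = 22.9 * 1.15 = 26.3350
Temperature rise = 42699 / 26.3350 = 1621.38 K
T_ad = 48 + 1621.38 = 1669.38 deg C


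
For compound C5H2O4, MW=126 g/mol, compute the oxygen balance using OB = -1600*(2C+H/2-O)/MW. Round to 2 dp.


OB = -1600 * (2C + H/2 - O) / MW
Inner = 2*5 + 2/2 - 4 = 7.00
OB = -1600 * 7.00 / 126 = -88.89%


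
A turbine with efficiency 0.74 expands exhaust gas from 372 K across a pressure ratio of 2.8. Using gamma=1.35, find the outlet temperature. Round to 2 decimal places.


T_out = T_in * (1 - eta * (1 - PR^(-(gamma-1)/gamma)))
Exponent = -(1.35-1)/1.35 = -0.25925926
PR^exp = 2.8^(-0.25925926) = 0.76572026
Factor = 1 - 0.74*(1 - 0.76572026) = 0.82663299
T_out = 372 * 0.82663299 = 307.51 K


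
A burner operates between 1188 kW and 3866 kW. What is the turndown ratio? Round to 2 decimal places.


TDR = Q_max / Q_min
TDR = 3866 / 1188 = 3.25


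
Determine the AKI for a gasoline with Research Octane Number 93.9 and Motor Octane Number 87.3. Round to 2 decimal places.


AKI = (RON + MON) / 2
AKI = (93.9 + 87.3) / 2
AKI = 181.2 / 2 = 90.60


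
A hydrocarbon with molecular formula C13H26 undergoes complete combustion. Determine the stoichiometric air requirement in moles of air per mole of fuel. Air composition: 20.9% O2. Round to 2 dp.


Balanced combustion: C13H26 + 19.5 O2 -> 13 CO2 + 13 H2O
O2 needed = C + H/4 = 13 + 26/4 = 19.50 moles
Air moles = O2 / 0.209 = 19.50 / 0.209 = 93.30 moles air


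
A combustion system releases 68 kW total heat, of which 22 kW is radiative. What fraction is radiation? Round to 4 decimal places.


f_rad = Q_rad / Q_total
f_rad = 22 / 68 = 0.3235


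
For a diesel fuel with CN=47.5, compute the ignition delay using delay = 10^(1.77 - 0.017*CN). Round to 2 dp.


delay = 10^(1.77 - 0.017*CN)
Exponent = 1.77 - 0.017*47.5 = 0.9625
delay = 10^0.9625 = 9.17 ms


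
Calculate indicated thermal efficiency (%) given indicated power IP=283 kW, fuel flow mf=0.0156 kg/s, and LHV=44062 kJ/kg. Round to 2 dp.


eta_ith = (IP / (mf * LHV)) * 100
Denominator = 0.0156 * 44062 = 687.3672 kW
eta_ith = (283 / 687.3672) * 100 = 41.17%


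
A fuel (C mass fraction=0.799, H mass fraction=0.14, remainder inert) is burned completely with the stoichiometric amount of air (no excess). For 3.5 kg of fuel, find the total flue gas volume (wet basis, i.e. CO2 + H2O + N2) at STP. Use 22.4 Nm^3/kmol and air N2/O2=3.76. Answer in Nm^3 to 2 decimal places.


Per kg fuel: CO2 = (C/12 kmol)*22.4 = (0.799/12)*22.4 = 1.49147 Nm^3
Per kg fuel: H2O = (H/2 kmol)*22.4 = (0.14/2)*22.4 = 1.56800 Nm^3
O2 needed per kg fuel = C/12 + H/4 = 0.799/12 + 0.14/4 = 0.10158333 kmol
Per kg fuel: N2 = O2*3.76*22.4 = 0.10158333*3.76*22.4 = 8.55575 Nm^3
Total per kg = 1.49147 + 1.56800 + 8.55575 = 11.61522 Nm^3
Total = 11.61522 * 3.5 = 40.65 Nm^3


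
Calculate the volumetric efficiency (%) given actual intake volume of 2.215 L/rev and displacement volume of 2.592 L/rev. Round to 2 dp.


eta_v = (V_actual / V_disp) * 100
Ratio = 2.215 / 2.592 = 0.8546
eta_v = 0.8546 * 100 = 85.46%


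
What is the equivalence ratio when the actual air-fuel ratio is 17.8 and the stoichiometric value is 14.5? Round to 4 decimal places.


phi = AFR_stoich / AFR_actual
phi = 14.5 / 17.8 = 0.8146


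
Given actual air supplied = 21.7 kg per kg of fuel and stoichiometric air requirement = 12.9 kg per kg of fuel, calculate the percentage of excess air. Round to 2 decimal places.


Excess air = actual - stoichiometric = 21.7 - 12.9 = 8.80 kg/kg fuel
Excess air % = (excess / stoich) * 100 = (8.80 / 12.9) * 100 = 68.22%


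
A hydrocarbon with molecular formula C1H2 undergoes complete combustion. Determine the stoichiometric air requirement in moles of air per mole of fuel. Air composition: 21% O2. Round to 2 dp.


Balanced combustion: C1H2 + 1.5 O2 -> 1 CO2 + 1 H2O
O2 needed = C + H/4 = 1 + 2/4 = 1.50 moles
Air moles = O2 / 0.21 = 1.50 / 0.21 = 7.14 moles air


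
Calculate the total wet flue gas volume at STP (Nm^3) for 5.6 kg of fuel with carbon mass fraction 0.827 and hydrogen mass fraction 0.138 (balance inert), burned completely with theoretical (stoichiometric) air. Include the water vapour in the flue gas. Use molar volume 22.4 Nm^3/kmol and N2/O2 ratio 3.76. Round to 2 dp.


Per kg fuel: CO2 = (C/12 kmol)*22.4 = (0.827/12)*22.4 = 1.54373 Nm^3
Per kg fuel: H2O = (H/2 kmol)*22.4 = (0.138/2)*22.4 = 1.54560 Nm^3
O2 needed per kg fuel = C/12 + H/4 = 0.827/12 + 0.138/4 = 0.10341667 kmol
Per kg fuel: N2 = O2*3.76*22.4 = 0.10341667*3.76*22.4 = 8.71017 Nm^3
Total per kg = 1.54373 + 1.54560 + 8.71017 = 11.79950 Nm^3
Total = 11.79950 * 5.6 = 66.08 Nm^3


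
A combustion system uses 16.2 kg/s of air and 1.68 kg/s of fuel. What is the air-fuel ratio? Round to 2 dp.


AFR = m_air / m_fuel
AFR = 16.2 / 1.68 = 9.64


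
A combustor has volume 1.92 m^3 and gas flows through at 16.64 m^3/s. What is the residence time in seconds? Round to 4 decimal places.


tau = V / Q_flow
tau = 1.92 / 16.64 = 0.1154 s


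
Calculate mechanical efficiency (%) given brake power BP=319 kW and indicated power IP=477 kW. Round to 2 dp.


eta_mech = (BP / IP) * 100
Ratio = 319 / 477 = 0.6688
eta_mech = 0.6688 * 100 = 66.88%


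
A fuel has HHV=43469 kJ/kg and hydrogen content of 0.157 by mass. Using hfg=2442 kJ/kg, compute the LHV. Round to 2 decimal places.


LHV = HHV - hfg * 9 * H
Water correction = 2442 * 9 * 0.157 = 3450.546 kJ/kg
LHV = 43469 - 3450.546 = 40018.45 kJ/kg


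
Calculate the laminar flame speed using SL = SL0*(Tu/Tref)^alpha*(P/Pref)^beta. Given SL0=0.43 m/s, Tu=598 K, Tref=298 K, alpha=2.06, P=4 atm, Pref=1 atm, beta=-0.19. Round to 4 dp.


SL = SL0 * (Tu/Tref)^alpha * (P/Pref)^beta
T ratio = 598/298 = 2.00671141
(T ratio)^alpha = 2.00671141^2.06 = 4.198740
(P/Pref)^beta = 4^(-0.19) = 0.768438
SL = 0.43 * 4.198740 * 0.768438 = 1.3874 m/s


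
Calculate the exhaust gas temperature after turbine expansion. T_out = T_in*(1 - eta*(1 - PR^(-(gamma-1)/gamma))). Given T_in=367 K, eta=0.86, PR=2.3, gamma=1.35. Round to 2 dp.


T_out = T_in * (1 - eta * (1 - PR^(-(gamma-1)/gamma)))
Exponent = -(1.35-1)/1.35 = -0.25925926
PR^exp = 2.3^(-0.25925926) = 0.80578413
Factor = 1 - 0.86*(1 - 0.80578413) = 0.83297435
T_out = 367 * 0.83297435 = 305.70 K


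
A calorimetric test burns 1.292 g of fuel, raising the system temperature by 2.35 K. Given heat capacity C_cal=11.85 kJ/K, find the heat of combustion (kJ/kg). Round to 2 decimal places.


Hc = C_cal * delta_T / m_fuel
Q_released = 11.85 * 2.35 = 27.8475 kJ
m_fuel = 1.292 g = 1.292/1000 kg = 0.001292 kg
Hc = 27.8475 / 0.001292 = 21553.79 kJ/kg


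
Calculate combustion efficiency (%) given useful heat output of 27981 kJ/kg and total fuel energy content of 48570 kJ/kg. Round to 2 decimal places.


Efficiency = (Q_useful / Q_fuel) * 100
Efficiency = (27981 / 48570) * 100
Efficiency = 0.5761 * 100 = 57.61%


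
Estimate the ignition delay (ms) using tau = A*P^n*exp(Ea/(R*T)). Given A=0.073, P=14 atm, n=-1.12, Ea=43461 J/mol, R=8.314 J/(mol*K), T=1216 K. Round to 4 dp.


tau = A * P^n * exp(Ea/(R*T))
P^n = 14^(-1.12) = 0.05203992
Ea/(R*T) = 43461/(8.314*1216) = 4.298888
exp(Ea/(R*T)) = 73.617877
tau = 0.073 * 0.05203992 * 73.617877 = 0.2797 ms


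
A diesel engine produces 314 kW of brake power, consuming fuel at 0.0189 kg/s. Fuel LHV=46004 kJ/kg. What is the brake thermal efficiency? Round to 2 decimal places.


eta_BTE = (BP / (mf * LHV)) * 100
Denominator = 0.0189 * 46004 = 869.4756 kW
eta_BTE = (314 / 869.4756) * 100 = 36.11%


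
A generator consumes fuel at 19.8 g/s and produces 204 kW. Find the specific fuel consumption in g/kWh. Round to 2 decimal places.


SFC = (mf / BP) * 3600
Rate = 19.8 / 204 = 0.097059 g/(s*kW)
SFC = 0.097059 * 3600 = 349.41 g/kWh
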